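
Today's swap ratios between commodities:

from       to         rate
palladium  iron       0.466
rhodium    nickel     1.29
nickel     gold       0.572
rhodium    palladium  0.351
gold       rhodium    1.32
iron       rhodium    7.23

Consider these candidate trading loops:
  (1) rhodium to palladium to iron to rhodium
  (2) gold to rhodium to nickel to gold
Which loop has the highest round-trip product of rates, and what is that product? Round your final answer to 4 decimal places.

1.1826

(1) 0.351 × 0.466 × 7.23 = 1.18258
(2) 1.32 × 1.29 × 0.572 = 0.97400
Highest is cycle (1) at 1.1826 (>1, arbitrage).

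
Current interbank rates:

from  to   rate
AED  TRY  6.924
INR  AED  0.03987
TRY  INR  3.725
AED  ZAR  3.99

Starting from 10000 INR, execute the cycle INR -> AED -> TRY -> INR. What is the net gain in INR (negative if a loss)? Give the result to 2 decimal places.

283.23

10000 INR × 0.03987 = 398.7 AED
398.7 AED × 6.924 = 2760.5988 TRY
2760.5988 TRY × 3.725 = 10283.23053 INR
Net change: 10283.23053 − 10000 = 283.23053 INR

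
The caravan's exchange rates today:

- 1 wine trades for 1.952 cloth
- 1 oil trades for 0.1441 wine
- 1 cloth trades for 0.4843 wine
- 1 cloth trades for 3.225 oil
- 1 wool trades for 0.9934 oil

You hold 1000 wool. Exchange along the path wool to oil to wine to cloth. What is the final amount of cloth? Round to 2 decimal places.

279.43

1000 wool × 0.9934 = 993.4 oil
993.4 oil × 0.1441 = 143.14894 wine
143.14894 wine × 1.952 = 279.42673088 cloth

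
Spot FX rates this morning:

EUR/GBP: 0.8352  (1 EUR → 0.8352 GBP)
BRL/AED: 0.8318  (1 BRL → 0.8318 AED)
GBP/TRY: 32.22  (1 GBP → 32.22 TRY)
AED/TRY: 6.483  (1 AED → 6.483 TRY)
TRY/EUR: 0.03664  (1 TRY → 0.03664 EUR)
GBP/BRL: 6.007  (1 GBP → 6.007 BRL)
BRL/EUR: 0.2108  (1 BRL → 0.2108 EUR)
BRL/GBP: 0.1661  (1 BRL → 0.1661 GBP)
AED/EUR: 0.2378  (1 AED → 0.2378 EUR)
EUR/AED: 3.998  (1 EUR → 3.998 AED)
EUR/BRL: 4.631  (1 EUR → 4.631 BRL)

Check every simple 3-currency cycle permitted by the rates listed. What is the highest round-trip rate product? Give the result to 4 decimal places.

1.0576

EUR→GBP→BRL→EUR: 0.8352 × 6.007 × 0.2108 = 1.05759
EUR→GBP→TRY→EUR: 0.8352 × 32.22 × 0.03664 = 0.98599
EUR→AED→TRY→EUR: 3.998 × 6.483 × 0.03664 = 0.94967
EUR→BRL→AED→EUR: 4.631 × 0.8318 × 0.2378 = 0.91602
Maximum is EUR→GBP→BRL→EUR at 1.0576; arbitrage exists.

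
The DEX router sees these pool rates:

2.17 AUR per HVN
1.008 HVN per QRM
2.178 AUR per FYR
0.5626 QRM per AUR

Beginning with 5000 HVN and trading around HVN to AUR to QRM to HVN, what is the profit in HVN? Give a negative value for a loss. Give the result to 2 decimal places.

5000 HVN × 2.17 = 10850 AUR
10850 AUR × 0.5626 = 6104.21 QRM
6104.21 QRM × 1.008 = 6153.04368 HVN
Net change: 6153.04368 − 5000 = 1153.04368 HVN

1153.04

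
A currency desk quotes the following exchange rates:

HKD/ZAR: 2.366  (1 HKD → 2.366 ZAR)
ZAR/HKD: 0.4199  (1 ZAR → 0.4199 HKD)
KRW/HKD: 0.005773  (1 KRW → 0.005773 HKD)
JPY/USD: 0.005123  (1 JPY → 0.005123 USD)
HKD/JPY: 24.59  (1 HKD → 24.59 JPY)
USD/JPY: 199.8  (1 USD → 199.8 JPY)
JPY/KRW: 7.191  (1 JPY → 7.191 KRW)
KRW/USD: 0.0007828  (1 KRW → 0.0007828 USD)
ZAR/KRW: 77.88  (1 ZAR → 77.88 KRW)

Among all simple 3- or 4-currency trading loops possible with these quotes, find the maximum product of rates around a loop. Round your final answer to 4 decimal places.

1.1247

USD→JPY→KRW→USD: 199.8 × 7.191 × 0.0007828 = 1.12470
ZAR→KRW→HKD→ZAR: 77.88 × 0.005773 × 2.366 = 1.06376
JPY→KRW→HKD→JPY: 7.191 × 0.005773 × 24.59 = 1.02082
Maximum is USD→JPY→KRW→USD at 1.1247; arbitrage exists.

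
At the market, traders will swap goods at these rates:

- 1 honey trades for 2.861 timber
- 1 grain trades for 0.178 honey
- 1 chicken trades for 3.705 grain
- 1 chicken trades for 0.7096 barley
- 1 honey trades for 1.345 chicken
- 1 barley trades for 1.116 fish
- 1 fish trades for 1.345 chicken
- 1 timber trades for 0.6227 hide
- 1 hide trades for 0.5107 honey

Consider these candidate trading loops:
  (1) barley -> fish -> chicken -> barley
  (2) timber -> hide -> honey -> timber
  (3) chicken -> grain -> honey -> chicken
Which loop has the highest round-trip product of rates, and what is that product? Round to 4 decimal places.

1.0651

(1) 1.116 × 1.345 × 0.7096 = 1.06512
(2) 0.6227 × 0.5107 × 2.861 = 0.90983
(3) 3.705 × 0.178 × 1.345 = 0.88701
Highest is cycle (1) at 1.0651 (>1, arbitrage).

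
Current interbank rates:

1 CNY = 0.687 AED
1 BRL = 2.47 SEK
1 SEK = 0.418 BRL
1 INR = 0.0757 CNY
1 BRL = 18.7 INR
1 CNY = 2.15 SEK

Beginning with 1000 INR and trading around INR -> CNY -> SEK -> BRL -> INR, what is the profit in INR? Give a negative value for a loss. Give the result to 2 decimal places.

272.19

1000 INR × 0.0757 = 75.7 CNY
75.7 CNY × 2.15 = 162.755 SEK
162.755 SEK × 0.418 = 68.03159 BRL
68.03159 BRL × 18.7 = 1272.190733 INR
Net change: 1272.190733 − 1000 = 272.190733 INR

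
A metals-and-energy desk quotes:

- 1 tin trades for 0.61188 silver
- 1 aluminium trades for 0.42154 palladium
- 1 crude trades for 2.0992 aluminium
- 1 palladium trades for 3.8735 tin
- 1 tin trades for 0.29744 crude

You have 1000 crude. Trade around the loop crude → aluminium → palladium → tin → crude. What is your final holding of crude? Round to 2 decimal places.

1000 crude × 2.0992 = 2099.2 aluminium
2099.2 aluminium × 0.42154 = 884.896768 palladium
884.896768 palladium × 3.8735 = 3427.647630848 tin
3427.647630848 tin × 0.29744 = 1019.51951131942912 crude

1019.52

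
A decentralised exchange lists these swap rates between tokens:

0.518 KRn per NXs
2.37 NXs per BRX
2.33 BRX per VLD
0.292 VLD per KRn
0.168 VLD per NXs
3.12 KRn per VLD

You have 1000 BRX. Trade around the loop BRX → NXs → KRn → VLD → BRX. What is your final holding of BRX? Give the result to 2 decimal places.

1000 BRX × 2.37 = 2370 NXs
2370 NXs × 0.518 = 1227.66 KRn
1227.66 KRn × 0.292 = 358.47672 VLD
358.47672 VLD × 2.33 = 835.2507576 BRX

835.25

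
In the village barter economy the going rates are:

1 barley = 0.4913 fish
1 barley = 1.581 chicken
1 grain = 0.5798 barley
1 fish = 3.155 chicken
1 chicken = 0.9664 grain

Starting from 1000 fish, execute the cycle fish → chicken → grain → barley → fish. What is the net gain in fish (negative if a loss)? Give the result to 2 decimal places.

-131.48

1000 fish × 3.155 = 3155 chicken
3155 chicken × 0.9664 = 3048.992 grain
3048.992 grain × 0.5798 = 1767.8055616 barley
1767.8055616 barley × 0.4913 = 868.52287241408 fish
Net change: 868.52287241408 − 1000 = -131.47712758592 fish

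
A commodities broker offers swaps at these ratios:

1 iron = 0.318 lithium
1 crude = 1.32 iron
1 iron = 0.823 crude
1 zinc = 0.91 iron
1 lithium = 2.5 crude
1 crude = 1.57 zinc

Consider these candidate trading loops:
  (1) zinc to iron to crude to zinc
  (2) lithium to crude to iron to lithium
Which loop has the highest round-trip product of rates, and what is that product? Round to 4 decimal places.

(1) 0.91 × 0.823 × 1.57 = 1.17582
(2) 2.5 × 1.32 × 0.318 = 1.04940
Highest is cycle (1) at 1.1758 (>1, arbitrage).

1.1758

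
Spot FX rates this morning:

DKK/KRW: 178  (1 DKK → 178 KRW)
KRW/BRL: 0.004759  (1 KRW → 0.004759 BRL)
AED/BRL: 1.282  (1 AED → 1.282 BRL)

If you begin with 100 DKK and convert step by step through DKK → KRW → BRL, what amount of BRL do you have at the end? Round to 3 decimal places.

100 DKK × 178 = 17800 KRW
17800 KRW × 0.004759 = 84.7102 BRL

84.710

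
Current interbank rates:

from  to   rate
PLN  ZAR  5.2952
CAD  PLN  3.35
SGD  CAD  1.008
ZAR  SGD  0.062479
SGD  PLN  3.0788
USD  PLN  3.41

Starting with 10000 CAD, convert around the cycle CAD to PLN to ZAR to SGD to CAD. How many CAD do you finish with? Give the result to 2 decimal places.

11171.76

10000 CAD × 3.35 = 33500 PLN
33500 PLN × 5.2952 = 177389.2 ZAR
177389.2 ZAR × 0.062479 = 11083.0998268 SGD
11083.0998268 SGD × 1.008 = 11171.7646254144 CAD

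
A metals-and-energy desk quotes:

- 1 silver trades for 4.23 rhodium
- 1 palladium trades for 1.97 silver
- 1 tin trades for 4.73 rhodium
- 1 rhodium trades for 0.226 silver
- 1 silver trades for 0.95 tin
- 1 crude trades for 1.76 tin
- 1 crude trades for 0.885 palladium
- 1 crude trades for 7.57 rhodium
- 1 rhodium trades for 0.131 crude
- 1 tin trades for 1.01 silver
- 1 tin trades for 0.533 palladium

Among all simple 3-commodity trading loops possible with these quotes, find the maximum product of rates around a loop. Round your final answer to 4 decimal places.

1.0905

crude→tin→rhodium→crude: 1.76 × 4.73 × 0.131 = 1.09055
rhodium→silver→tin→rhodium: 0.226 × 0.95 × 4.73 = 1.01553
palladium→silver→tin→palladium: 1.97 × 0.95 × 0.533 = 0.99751
Maximum is crude→tin→rhodium→crude at 1.0905; arbitrage exists.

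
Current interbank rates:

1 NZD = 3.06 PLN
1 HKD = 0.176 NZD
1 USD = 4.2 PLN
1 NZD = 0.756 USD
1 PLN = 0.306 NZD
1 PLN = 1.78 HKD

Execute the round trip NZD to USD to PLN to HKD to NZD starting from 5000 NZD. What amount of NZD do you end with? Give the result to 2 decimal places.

4973.63

5000 NZD × 0.756 = 3780 USD
3780 USD × 4.2 = 15876 PLN
15876 PLN × 1.78 = 28259.28 HKD
28259.28 HKD × 0.176 = 4973.63328 NZD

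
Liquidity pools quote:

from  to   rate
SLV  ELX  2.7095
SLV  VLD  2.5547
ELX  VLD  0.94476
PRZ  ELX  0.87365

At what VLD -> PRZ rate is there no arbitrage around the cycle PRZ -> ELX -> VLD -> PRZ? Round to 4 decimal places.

1.2115

Known legs of the cycle: 0.87365 × 0.94476 = 0.825389574
For no arbitrage the full-cycle product must be 1, so the missing rate is 1 / 0.825389574 ≈ 1.211549.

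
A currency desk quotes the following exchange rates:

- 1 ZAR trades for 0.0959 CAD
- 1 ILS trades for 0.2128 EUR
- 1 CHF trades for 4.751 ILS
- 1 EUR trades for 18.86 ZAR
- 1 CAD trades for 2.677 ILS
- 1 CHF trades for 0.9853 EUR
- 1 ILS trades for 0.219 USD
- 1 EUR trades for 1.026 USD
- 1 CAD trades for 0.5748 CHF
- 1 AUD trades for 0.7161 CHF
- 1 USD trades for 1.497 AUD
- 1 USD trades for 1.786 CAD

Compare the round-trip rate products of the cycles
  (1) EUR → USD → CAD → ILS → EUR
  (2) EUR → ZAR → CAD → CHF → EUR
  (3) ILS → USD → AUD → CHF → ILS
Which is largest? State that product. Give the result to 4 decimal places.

1.1154

(1) 1.026 × 1.786 × 2.677 × 0.2128 = 1.04388
(2) 18.86 × 0.0959 × 0.5748 × 0.9853 = 1.02434
(3) 0.219 × 1.497 × 0.7161 × 4.751 = 1.11538
Highest is cycle (3) at 1.1154 (>1, arbitrage).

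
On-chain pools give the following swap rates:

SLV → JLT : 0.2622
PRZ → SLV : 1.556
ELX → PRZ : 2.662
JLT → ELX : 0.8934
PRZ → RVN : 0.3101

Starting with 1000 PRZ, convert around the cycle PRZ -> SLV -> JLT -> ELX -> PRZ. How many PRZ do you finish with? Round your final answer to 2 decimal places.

970.28

1000 PRZ × 1.556 = 1556 SLV
1556 SLV × 0.2622 = 407.9832 JLT
407.9832 JLT × 0.8934 = 364.49219088 ELX
364.49219088 ELX × 2.662 = 970.27821212256 PRZ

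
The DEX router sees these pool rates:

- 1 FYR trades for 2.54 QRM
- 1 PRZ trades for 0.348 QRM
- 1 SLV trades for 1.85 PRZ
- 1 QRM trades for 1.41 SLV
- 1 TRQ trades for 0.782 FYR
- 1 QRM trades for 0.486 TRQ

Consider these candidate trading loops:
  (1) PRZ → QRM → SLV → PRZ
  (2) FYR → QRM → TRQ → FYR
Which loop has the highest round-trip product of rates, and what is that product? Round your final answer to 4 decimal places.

(1) 0.348 × 1.41 × 1.85 = 0.90776
(2) 2.54 × 0.486 × 0.782 = 0.96533
Highest is cycle (2) at 0.9653 (≤1, no arbitrage).

0.9653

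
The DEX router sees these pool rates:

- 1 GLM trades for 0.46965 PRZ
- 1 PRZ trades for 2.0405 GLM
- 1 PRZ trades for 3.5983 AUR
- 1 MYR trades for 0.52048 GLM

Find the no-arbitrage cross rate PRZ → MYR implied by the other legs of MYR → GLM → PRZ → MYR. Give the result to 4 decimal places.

4.0909

Known legs of the cycle: 0.52048 × 0.46965 = 0.244443432
For no arbitrage the full-cycle product must be 1, so the missing rate is 1 / 0.244443432 ≈ 4.090926.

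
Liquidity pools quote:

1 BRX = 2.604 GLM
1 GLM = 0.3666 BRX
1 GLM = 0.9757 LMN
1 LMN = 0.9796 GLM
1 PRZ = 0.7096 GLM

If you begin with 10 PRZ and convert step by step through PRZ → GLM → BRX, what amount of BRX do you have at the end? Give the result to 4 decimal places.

10 PRZ × 0.7096 = 7.096 GLM
7.096 GLM × 0.3666 = 2.6013936 BRX

2.6014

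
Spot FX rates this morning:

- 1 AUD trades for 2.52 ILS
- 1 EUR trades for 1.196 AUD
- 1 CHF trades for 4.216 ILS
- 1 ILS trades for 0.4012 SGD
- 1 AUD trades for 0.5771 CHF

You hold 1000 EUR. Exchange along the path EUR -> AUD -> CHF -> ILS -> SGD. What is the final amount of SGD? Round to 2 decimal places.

1000 EUR × 1.196 = 1196 AUD
1196 AUD × 0.5771 = 690.2116 CHF
690.2116 CHF × 4.216 = 2909.9321056 ILS
2909.9321056 ILS × 0.4012 = 1167.46476076672 SGD

1167.46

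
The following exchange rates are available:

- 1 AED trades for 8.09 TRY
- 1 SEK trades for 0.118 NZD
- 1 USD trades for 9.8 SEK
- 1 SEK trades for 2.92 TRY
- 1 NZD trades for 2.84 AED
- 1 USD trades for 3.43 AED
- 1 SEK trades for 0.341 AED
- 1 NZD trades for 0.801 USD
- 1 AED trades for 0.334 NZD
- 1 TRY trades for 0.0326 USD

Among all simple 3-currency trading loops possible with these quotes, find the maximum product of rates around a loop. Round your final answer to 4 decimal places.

USD→SEK→TRY→USD: 9.8 × 2.92 × 0.0326 = 0.93288
USD→SEK→NZD→USD: 9.8 × 0.118 × 0.801 = 0.92628
USD→AED→NZD→USD: 3.43 × 0.334 × 0.801 = 0.91764
USD→AED→TRY→USD: 3.43 × 8.09 × 0.0326 = 0.90461
Maximum is USD→SEK→TRY→USD at 0.9329; no arbitrage — every cycle loses value.

0.9329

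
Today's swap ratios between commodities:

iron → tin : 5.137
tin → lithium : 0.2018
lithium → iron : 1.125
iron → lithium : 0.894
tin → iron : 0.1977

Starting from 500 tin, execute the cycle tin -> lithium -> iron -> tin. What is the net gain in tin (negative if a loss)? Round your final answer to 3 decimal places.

500 tin × 0.2018 = 100.9 lithium
100.9 lithium × 1.125 = 113.5125 iron
113.5125 iron × 5.137 = 583.1137125 tin
Net change: 583.1137125 − 500 = 83.1137125 tin

83.114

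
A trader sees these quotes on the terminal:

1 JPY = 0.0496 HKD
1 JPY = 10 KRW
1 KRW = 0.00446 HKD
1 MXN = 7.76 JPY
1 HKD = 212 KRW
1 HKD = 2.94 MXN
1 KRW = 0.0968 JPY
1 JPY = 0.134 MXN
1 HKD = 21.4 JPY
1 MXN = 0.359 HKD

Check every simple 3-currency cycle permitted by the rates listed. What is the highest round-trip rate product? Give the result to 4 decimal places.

1.1316

HKD→MXN→JPY→HKD: 2.94 × 7.76 × 0.0496 = 1.13159
HKD→JPY→MXN→HKD: 21.4 × 0.134 × 0.359 = 1.02947
HKD→KRW→JPY→HKD: 212 × 0.0968 × 0.0496 = 1.01787
HKD→JPY→KRW→HKD: 21.4 × 10 × 0.00446 = 0.95444
Maximum is HKD→MXN→JPY→HKD at 1.1316; arbitrage exists.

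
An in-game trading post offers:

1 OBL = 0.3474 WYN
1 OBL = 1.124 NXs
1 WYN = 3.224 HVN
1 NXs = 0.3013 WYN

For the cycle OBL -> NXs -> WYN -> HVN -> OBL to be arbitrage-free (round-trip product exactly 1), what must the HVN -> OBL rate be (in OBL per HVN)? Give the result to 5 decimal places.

Known legs of the cycle: 1.124 × 0.3013 × 3.224 = 1.0918437088
For no arbitrage the full-cycle product must be 1, so the missing rate is 1 / 1.0918437088 ≈ 0.9158820.

0.91588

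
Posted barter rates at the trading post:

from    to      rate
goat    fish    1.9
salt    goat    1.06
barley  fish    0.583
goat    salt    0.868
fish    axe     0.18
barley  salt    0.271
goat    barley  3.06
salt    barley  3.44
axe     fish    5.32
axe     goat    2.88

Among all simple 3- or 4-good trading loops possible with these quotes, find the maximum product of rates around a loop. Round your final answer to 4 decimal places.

0.9850

goat→fish→axe→goat: 1.9 × 0.18 × 2.88 = 0.98496
goat→barley→fish→axe→goat: 3.06 × 0.583 × 0.18 × 2.88 = 0.92482
goat→barley→salt→goat: 3.06 × 0.271 × 1.06 = 0.87902
Maximum is goat→fish→axe→goat at 0.9850; no arbitrage — every cycle loses value.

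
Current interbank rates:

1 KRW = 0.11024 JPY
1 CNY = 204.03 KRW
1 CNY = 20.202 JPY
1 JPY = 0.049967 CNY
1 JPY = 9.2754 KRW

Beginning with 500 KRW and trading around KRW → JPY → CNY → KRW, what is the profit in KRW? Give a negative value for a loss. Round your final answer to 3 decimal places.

500 KRW × 0.11024 = 55.12 JPY
55.12 JPY × 0.049967 = 2.75418104 CNY
2.75418104 CNY × 204.03 = 561.9355575912 KRW
Net change: 561.9355575912 − 500 = 61.9355575912 KRW

61.936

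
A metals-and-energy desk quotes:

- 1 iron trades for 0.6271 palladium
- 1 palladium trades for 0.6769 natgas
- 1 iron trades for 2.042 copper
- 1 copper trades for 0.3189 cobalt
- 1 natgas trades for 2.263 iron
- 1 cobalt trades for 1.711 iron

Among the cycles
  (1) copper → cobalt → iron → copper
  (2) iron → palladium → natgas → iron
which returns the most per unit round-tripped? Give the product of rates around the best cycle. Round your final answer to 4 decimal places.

(1) 0.3189 × 1.711 × 2.042 = 1.11419
(2) 0.6271 × 0.6769 × 2.263 = 0.96061
Highest is cycle (1) at 1.1142 (>1, arbitrage).

1.1142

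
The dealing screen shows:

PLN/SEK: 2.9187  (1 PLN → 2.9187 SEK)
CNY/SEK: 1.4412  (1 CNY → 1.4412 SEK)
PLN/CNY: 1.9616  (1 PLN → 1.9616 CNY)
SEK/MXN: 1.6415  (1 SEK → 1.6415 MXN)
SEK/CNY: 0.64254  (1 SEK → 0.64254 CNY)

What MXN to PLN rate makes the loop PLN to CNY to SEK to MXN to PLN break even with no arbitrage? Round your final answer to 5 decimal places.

Known legs of the cycle: 1.9616 × 1.4412 × 1.6415 = 4.64061557568
For no arbitrage the full-cycle product must be 1, so the missing rate is 1 / 4.64061557568 ≈ 0.2154887.

0.21549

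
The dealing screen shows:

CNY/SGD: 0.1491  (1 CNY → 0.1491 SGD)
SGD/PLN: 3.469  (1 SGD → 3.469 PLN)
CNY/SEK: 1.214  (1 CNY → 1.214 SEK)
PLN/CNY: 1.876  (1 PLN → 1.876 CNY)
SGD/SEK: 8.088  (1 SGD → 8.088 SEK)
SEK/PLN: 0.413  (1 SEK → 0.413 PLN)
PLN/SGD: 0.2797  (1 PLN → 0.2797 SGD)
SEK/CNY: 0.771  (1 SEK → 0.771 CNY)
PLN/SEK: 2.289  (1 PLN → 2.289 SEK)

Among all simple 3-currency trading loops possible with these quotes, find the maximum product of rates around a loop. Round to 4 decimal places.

PLN→CNY→SGD→PLN: 1.876 × 0.1491 × 3.469 = 0.97032
PLN→CNY→SEK→PLN: 1.876 × 1.214 × 0.413 = 0.94059
PLN→SGD→SEK→PLN: 0.2797 × 8.088 × 0.413 = 0.93429
CNY→SGD→SEK→CNY: 0.1491 × 8.088 × 0.771 = 0.92976
Maximum is PLN→CNY→SGD→PLN at 0.9703; no arbitrage — every cycle loses value.

0.9703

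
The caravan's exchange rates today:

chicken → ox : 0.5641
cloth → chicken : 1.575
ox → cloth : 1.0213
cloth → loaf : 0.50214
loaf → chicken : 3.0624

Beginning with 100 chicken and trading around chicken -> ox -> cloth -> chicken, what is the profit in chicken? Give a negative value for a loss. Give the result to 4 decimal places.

-9.2618

100 chicken × 0.5641 = 56.41 ox
56.41 ox × 1.0213 = 57.611533 cloth
57.611533 cloth × 1.575 = 90.738164475 chicken
Net change: 90.738164475 − 100 = -9.261835525 chicken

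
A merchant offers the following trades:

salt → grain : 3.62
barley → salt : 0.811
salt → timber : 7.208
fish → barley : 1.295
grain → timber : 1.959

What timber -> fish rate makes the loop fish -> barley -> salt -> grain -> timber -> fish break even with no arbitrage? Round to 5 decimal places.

0.13427

Known legs of the cycle: 1.295 × 0.811 × 3.62 × 1.959 = 7.4478964371
For no arbitrage the full-cycle product must be 1, so the missing rate is 1 / 7.4478964371 ≈ 0.1342661.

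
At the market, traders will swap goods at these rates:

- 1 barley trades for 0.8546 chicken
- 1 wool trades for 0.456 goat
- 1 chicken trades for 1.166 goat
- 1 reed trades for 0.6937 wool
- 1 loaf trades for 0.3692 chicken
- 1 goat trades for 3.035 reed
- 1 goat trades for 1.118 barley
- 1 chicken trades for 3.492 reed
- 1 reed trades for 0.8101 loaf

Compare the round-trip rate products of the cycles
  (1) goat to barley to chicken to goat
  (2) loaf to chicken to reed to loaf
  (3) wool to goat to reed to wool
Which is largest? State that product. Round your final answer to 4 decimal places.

1.1140

(1) 1.118 × 0.8546 × 1.166 = 1.11405
(2) 0.3692 × 3.492 × 0.8101 = 1.04442
(3) 0.456 × 3.035 × 0.6937 = 0.96005
Highest is cycle (1) at 1.1140 (>1, arbitrage).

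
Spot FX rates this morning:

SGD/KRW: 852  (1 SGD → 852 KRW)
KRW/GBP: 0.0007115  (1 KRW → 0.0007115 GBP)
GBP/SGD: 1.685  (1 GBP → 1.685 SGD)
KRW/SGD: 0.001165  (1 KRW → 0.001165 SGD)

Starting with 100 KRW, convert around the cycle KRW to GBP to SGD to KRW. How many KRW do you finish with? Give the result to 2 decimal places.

100 KRW × 0.0007115 = 0.07115 GBP
0.07115 GBP × 1.685 = 0.11988775 SGD
0.11988775 SGD × 852 = 102.144363 KRW

102.14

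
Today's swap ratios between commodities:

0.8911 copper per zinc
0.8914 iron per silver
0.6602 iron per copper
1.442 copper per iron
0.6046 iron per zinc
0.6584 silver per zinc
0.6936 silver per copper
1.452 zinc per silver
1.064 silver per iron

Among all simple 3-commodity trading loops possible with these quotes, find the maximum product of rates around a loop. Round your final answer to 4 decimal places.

silver→zinc→iron→silver: 1.452 × 0.6046 × 1.064 = 0.93406
copper→silver→zinc→copper: 0.6936 × 1.452 × 0.8911 = 0.89743
copper→silver→iron→copper: 0.6936 × 0.8914 × 1.442 = 0.89155
Maximum is silver→zinc→iron→silver at 0.9341; no arbitrage — every cycle loses value.

0.9341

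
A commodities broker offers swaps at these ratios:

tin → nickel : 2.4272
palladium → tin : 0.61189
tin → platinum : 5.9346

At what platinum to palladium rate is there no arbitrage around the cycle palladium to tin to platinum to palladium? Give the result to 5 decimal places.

0.27538

Known legs of the cycle: 0.61189 × 5.9346 = 3.631322394
For no arbitrage the full-cycle product must be 1, so the missing rate is 1 / 3.631322394 ≈ 0.2753818.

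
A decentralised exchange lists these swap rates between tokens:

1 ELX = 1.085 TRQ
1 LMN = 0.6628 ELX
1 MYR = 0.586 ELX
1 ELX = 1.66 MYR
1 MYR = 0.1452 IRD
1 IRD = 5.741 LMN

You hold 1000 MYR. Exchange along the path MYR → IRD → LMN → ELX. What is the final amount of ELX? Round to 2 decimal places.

552.51

1000 MYR × 0.1452 = 145.2 IRD
145.2 IRD × 5.741 = 833.5932 LMN
833.5932 LMN × 0.6628 = 552.50557296 ELX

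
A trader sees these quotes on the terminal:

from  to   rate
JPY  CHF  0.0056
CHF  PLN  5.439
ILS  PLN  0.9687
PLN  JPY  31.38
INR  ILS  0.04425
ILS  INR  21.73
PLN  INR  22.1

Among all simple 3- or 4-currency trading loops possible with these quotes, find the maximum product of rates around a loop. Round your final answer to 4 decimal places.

0.9558

JPY→CHF→PLN→JPY: 0.0056 × 5.439 × 31.38 = 0.95578
ILS→PLN→INR→ILS: 0.9687 × 22.1 × 0.04425 = 0.94732
Maximum is JPY→CHF→PLN→JPY at 0.9558; no arbitrage — every cycle loses value.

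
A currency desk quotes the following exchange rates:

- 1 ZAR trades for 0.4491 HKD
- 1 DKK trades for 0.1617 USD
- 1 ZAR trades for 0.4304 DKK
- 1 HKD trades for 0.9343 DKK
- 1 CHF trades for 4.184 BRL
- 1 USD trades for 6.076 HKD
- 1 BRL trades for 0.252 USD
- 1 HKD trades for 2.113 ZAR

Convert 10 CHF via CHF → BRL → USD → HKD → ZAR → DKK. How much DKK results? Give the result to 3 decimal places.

10 CHF × 4.184 = 41.84 BRL
41.84 BRL × 0.252 = 10.54368 USD
10.54368 USD × 6.076 = 64.06339968 HKD
64.06339968 HKD × 2.113 = 135.36596352384 ZAR
135.36596352384 ZAR × 0.4304 = 58.261510700660736 DKK

58.262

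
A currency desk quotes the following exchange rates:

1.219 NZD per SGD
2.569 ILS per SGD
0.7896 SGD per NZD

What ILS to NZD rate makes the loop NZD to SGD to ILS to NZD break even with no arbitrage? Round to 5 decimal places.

0.49298

Known legs of the cycle: 0.7896 × 2.569 = 2.0284824
For no arbitrage the full-cycle product must be 1, so the missing rate is 1 / 2.0284824 ≈ 0.4929794.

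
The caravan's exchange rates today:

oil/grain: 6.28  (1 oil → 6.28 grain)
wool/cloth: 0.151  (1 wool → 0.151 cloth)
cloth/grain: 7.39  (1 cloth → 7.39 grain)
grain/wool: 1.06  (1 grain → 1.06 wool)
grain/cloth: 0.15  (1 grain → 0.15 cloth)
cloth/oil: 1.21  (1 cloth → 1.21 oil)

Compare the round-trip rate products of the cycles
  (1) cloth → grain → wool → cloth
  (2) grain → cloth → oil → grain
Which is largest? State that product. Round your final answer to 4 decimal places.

(1) 7.39 × 1.06 × 0.151 = 1.18284
(2) 0.15 × 1.21 × 6.28 = 1.13982
Highest is cycle (1) at 1.1828 (>1, arbitrage).

1.1828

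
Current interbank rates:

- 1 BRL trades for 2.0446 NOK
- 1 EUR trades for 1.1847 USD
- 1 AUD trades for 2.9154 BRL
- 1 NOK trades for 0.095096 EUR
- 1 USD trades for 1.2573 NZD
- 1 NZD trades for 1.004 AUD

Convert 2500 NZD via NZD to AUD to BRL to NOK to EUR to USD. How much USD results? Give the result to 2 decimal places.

1685.59

2500 NZD × 1.004 = 2510 AUD
2510 AUD × 2.9154 = 7317.654 BRL
7317.654 BRL × 2.0446 = 14961.6753684 NOK
14961.6753684 NOK × 0.095096 = 1422.7954808333664 EUR
1422.7954808333664 EUR × 1.1847 = 1685.58580614328917408 USD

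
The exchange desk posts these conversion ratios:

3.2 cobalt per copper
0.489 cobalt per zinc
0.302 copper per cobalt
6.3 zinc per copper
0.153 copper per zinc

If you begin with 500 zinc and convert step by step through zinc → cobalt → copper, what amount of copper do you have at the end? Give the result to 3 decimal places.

73.839

500 zinc × 0.489 = 244.5 cobalt
244.5 cobalt × 0.302 = 73.839 copper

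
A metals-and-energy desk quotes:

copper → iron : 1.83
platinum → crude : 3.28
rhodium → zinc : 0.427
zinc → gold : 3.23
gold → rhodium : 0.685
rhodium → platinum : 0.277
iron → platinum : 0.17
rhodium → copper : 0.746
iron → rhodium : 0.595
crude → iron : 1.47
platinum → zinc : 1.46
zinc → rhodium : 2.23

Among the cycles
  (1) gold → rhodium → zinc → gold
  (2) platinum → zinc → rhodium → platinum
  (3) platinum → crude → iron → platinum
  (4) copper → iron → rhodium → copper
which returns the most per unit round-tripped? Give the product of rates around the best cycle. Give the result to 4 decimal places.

0.9448

(1) 0.685 × 0.427 × 3.23 = 0.94476
(2) 1.46 × 2.23 × 0.277 = 0.90186
(3) 3.28 × 1.47 × 0.17 = 0.81967
(4) 1.83 × 0.595 × 0.746 = 0.81228
Highest is cycle (1) at 0.9448 (≤1, no arbitrage).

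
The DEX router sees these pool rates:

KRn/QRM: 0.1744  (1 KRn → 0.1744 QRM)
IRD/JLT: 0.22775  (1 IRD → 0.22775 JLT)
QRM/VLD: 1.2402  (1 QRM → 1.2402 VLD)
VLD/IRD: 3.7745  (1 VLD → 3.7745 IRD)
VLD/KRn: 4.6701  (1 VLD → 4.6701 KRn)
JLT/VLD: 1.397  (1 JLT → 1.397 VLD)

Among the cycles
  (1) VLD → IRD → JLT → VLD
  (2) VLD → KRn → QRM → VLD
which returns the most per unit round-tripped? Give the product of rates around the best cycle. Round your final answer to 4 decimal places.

(1) 3.7745 × 0.22775 × 1.397 = 1.20092
(2) 4.6701 × 0.1744 × 1.2402 = 1.01010
Highest is cycle (1) at 1.2009 (>1, arbitrage).

1.2009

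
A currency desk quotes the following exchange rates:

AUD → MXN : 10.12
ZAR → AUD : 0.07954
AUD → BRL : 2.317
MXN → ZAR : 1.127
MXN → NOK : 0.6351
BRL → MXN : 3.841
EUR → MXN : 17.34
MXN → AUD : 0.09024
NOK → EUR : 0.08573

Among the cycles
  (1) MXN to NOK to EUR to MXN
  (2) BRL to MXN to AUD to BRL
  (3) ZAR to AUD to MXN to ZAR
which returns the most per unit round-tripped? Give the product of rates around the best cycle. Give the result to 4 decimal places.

(1) 0.6351 × 0.08573 × 17.34 = 0.94411
(2) 3.841 × 0.09024 × 2.317 = 0.80310
(3) 0.07954 × 10.12 × 1.127 = 0.90717
Highest is cycle (1) at 0.9441 (≤1, no arbitrage).

0.9441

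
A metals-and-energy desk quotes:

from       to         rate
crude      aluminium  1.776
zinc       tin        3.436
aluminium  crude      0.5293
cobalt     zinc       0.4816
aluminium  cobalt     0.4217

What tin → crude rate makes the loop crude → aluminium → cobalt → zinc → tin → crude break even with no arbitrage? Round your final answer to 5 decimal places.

Known legs of the cycle: 1.776 × 0.4217 × 0.4816 × 3.436 = 1.23932781192192
For no arbitrage the full-cycle product must be 1, so the missing rate is 1 / 1.23932781192192 ≈ 0.8068890.

0.80689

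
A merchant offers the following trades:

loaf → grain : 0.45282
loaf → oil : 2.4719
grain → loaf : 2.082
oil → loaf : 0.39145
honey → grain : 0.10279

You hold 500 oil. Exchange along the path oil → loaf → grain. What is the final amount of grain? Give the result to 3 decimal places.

500 oil × 0.39145 = 195.725 loaf
195.725 loaf × 0.45282 = 88.6281945 grain

88.628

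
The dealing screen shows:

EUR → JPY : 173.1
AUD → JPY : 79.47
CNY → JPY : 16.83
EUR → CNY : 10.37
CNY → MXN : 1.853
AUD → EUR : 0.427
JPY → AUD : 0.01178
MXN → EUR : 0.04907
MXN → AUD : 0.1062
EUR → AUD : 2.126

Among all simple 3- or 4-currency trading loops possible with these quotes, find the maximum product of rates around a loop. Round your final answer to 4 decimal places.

0.9429

CNY→MXN→EUR→CNY: 1.853 × 0.04907 × 10.37 = 0.94291
AUD→EUR→CNY→JPY→AUD: 0.427 × 10.37 × 16.83 × 0.01178 = 0.87788
AUD→EUR→CNY→MXN→AUD: 0.427 × 10.37 × 1.853 × 0.1062 = 0.87138
AUD→EUR→JPY→AUD: 0.427 × 173.1 × 0.01178 = 0.87070
Maximum is CNY→MXN→EUR→CNY at 0.9429; no arbitrage — every cycle loses value.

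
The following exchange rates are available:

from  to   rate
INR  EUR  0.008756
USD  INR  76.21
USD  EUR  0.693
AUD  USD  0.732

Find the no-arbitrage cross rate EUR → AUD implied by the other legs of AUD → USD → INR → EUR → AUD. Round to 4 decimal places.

Known legs of the cycle: 0.732 × 76.21 × 0.008756 = 0.48845976432
For no arbitrage the full-cycle product must be 1, so the missing rate is 1 / 0.48845976432 ≈ 2.047252.

2.0473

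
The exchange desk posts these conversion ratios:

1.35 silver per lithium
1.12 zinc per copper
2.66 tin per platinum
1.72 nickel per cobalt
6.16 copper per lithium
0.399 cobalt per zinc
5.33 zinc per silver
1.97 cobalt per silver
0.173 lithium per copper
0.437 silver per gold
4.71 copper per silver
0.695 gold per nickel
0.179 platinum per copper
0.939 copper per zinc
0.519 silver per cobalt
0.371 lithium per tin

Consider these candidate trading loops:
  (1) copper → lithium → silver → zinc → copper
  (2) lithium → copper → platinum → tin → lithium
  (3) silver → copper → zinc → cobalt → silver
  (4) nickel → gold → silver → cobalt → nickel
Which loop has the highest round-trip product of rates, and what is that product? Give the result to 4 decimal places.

1.1689

(1) 0.173 × 1.35 × 5.33 × 0.939 = 1.16889
(2) 6.16 × 0.179 × 2.66 × 0.371 = 1.08815
(3) 4.71 × 1.12 × 0.399 × 0.519 = 1.09239
(4) 0.695 × 0.437 × 1.97 × 1.72 = 1.02911
Highest is cycle (1) at 1.1689 (>1, arbitrage).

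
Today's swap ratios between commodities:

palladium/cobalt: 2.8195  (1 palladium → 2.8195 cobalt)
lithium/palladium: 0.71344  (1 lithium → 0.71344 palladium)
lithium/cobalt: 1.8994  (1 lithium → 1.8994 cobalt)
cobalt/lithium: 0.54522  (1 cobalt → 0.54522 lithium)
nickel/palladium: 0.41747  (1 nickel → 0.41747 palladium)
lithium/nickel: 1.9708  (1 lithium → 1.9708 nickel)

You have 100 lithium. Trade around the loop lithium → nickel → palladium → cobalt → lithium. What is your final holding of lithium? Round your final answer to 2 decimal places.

126.48

100 lithium × 1.9708 = 197.08 nickel
197.08 nickel × 0.41747 = 82.2749876 palladium
82.2749876 palladium × 2.8195 = 231.9743275382 cobalt
231.9743275382 cobalt × 0.54522 = 126.477042860377404 lithium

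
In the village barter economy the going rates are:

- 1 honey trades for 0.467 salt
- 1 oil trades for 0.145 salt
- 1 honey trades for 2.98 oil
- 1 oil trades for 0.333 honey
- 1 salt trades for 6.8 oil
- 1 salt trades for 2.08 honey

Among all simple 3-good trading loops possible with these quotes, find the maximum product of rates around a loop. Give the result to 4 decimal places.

1.0575

salt→oil→honey→salt: 6.8 × 0.333 × 0.467 = 1.05747
salt→honey→oil→salt: 2.08 × 2.98 × 0.145 = 0.89877
Maximum is salt→oil→honey→salt at 1.0575; arbitrage exists.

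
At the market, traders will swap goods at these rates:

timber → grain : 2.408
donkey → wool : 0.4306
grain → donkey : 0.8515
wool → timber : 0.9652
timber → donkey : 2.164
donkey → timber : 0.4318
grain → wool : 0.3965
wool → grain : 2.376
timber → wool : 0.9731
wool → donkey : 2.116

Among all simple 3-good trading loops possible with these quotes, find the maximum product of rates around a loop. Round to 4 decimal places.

grain→wool→timber→grain: 0.3965 × 0.9652 × 2.408 = 0.92155
wool→timber→donkey→wool: 0.9652 × 2.164 × 0.4306 = 0.89939
wool→donkey→timber→wool: 2.116 × 0.4318 × 0.9731 = 0.88911
grain→donkey→timber→grain: 0.8515 × 0.4318 × 2.408 = 0.88537
grain→donkey→wool→grain: 0.8515 × 0.4306 × 2.376 = 0.87117
Maximum is grain→wool→timber→grain at 0.9215; no arbitrage — every cycle loses value.

0.9215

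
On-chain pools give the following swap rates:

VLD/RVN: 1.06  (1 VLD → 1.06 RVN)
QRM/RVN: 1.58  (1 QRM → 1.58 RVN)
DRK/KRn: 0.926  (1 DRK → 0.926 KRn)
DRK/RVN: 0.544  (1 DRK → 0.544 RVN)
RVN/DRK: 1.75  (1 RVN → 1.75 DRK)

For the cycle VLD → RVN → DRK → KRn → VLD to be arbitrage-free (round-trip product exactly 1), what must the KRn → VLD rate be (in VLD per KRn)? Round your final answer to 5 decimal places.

0.58216

Known legs of the cycle: 1.06 × 1.75 × 0.926 = 1.71773
For no arbitrage the full-cycle product must be 1, so the missing rate is 1 / 1.71773 ≈ 0.5821637.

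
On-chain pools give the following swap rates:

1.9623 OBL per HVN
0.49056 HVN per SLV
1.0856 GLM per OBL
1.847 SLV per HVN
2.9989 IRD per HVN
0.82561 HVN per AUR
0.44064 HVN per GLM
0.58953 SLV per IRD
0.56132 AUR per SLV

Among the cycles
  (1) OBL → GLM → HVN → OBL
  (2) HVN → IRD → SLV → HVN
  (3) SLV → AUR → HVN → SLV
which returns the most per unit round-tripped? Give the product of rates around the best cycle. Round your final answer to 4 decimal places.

0.9387

(1) 1.0856 × 0.44064 × 1.9623 = 0.93868
(2) 2.9989 × 0.58953 × 0.49056 = 0.86728
(3) 0.56132 × 0.82561 × 1.847 = 0.85596
Highest is cycle (1) at 0.9387 (≤1, no arbitrage).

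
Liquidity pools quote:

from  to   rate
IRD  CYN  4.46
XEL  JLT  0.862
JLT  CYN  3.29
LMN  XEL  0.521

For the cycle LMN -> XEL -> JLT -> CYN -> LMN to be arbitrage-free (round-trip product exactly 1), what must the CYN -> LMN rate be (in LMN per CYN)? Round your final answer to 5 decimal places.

0.67680

Known legs of the cycle: 0.521 × 0.862 × 3.29 = 1.47754558
For no arbitrage the full-cycle product must be 1, so the missing rate is 1 / 1.47754558 ≈ 0.6767981.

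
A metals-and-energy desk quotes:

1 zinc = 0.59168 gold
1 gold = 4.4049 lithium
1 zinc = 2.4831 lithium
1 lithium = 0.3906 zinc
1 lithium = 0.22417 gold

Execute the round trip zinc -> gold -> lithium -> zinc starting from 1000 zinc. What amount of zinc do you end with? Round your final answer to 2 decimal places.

1018.02

1000 zinc × 0.59168 = 591.68 gold
591.68 gold × 4.4049 = 2606.291232 lithium
2606.291232 lithium × 0.3906 = 1018.0173552192 zinc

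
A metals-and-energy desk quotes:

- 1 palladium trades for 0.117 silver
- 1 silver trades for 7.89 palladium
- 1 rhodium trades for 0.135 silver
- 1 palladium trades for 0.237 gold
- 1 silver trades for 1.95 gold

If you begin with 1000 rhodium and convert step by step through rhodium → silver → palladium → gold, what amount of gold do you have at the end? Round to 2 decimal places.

1000 rhodium × 0.135 = 135 silver
135 silver × 7.89 = 1065.15 palladium
1065.15 palladium × 0.237 = 252.44055 gold

252.44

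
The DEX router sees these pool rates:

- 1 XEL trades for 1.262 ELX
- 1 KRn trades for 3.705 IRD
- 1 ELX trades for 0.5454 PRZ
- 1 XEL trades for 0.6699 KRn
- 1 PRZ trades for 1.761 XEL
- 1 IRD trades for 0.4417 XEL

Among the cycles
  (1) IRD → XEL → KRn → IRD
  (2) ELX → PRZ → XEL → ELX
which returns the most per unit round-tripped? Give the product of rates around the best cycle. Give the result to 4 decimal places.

1.2121

(1) 0.4417 × 0.6699 × 3.705 = 1.09629
(2) 0.5454 × 1.761 × 1.262 = 1.21209
Highest is cycle (2) at 1.2121 (>1, arbitrage).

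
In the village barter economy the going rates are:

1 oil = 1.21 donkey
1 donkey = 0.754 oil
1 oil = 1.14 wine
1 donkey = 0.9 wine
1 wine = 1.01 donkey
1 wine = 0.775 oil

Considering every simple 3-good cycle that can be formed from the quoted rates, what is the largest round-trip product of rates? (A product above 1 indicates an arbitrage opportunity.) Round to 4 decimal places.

0.8682

wine→donkey→oil→wine: 1.01 × 0.754 × 1.14 = 0.86816
wine→oil→donkey→wine: 0.775 × 1.21 × 0.9 = 0.84398
Maximum is wine→donkey→oil→wine at 0.8682; no arbitrage — every cycle loses value.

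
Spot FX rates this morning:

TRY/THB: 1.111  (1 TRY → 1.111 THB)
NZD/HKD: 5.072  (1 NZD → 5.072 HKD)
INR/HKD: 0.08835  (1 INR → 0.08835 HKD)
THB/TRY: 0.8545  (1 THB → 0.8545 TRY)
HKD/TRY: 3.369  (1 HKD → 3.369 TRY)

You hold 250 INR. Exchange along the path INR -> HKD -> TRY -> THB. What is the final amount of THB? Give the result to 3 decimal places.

82.673

250 INR × 0.08835 = 22.0875 HKD
22.0875 HKD × 3.369 = 74.4127875 TRY
74.4127875 TRY × 1.111 = 82.6726069125 THB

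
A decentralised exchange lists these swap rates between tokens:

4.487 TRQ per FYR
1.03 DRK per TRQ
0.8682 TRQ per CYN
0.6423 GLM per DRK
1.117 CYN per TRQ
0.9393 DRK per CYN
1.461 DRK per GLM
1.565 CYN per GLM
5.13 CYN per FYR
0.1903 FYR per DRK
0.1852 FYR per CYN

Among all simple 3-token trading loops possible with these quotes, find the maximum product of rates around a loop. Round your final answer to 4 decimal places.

0.9442

DRK→GLM→CYN→DRK: 0.6423 × 1.565 × 0.9393 = 0.94418
TRQ→CYN→FYR→TRQ: 1.117 × 0.1852 × 4.487 = 0.92822
DRK→FYR→CYN→DRK: 0.1903 × 5.13 × 0.9393 = 0.91698
DRK→FYR→TRQ→DRK: 0.1903 × 4.487 × 1.03 = 0.87949
Maximum is DRK→GLM→CYN→DRK at 0.9442; no arbitrage — every cycle loses value.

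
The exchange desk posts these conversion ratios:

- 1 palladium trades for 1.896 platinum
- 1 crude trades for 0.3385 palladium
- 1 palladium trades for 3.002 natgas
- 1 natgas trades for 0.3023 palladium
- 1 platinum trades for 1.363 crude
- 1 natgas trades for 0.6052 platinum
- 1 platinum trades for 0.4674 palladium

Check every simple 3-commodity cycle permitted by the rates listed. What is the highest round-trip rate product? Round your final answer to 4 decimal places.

0.8748

platinum→crude→palladium→platinum: 1.363 × 0.3385 × 1.896 = 0.87477
platinum→palladium→natgas→platinum: 0.4674 × 3.002 × 0.6052 = 0.84918
Maximum is platinum→crude→palladium→platinum at 0.8748; no arbitrage — every cycle loses value.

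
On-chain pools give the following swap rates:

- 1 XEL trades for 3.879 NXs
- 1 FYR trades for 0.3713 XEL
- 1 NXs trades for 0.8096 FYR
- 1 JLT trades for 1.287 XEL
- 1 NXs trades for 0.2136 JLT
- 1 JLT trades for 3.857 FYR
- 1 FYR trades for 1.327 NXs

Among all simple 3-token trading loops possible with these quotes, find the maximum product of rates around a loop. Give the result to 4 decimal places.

1.1660

FYR→XEL→NXs→FYR: 0.3713 × 3.879 × 0.8096 = 1.16604
FYR→NXs→JLT→FYR: 1.327 × 0.2136 × 3.857 = 1.09326
NXs→JLT→XEL→NXs: 0.2136 × 1.287 × 3.879 = 1.06635
Maximum is FYR→XEL→NXs→FYR at 1.1660; arbitrage exists.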